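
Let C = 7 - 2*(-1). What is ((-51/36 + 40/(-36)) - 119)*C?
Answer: -4375/4 ≈ -1093.8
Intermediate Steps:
C = 9 (C = 7 + 2 = 9)
((-51/36 + 40/(-36)) - 119)*C = ((-51/36 + 40/(-36)) - 119)*9 = ((-51*1/36 + 40*(-1/36)) - 119)*9 = ((-17/12 - 10/9) - 119)*9 = (-91/36 - 119)*9 = -4375/36*9 = -4375/4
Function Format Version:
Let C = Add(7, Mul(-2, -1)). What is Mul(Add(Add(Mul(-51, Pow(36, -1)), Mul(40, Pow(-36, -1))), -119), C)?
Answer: Rational(-4375, 4) ≈ -1093.8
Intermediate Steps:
C = 9 (C = Add(7, 2) = 9)
Mul(Add(Add(Mul(-51, Pow(36, -1)), Mul(40, Pow(-36, -1))), -119), C) = Mul(Add(Add(Mul(-51, Pow(36, -1)), Mul(40, Pow(-36, -1))), -119), 9) = Mul(Add(Add(Mul(-51, Rational(1, 36)), Mul(40, Rational(-1, 36))), -119), 9) = Mul(Add(Add(Rational(-17, 12), Rational(-10, 9)), -119), 9) = Mul(Add(Rational(-91, 36), -119), 9) = Mul(Rational(-4375, 36), 9) = Rational(-4375, 4)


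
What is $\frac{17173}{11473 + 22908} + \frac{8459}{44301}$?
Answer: $\frac{1051609952}{1523112681} \approx 0.69043$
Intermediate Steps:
$\frac{17173}{11473 + 22908} + \frac{8459}{44301} = \frac{17173}{34381} + 8459 \cdot \frac{1}{44301} = 17173 \cdot \frac{1}{34381} + \frac{8459}{44301} = \frac{17173}{34381} + \frac{8459}{44301} = \frac{1051609952}{1523112681}$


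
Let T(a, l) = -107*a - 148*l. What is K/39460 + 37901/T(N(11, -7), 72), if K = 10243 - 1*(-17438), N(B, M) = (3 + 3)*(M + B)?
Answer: -282379979/130454760 ≈ -2.1646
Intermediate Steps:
N(B, M) = 6*B + 6*M (N(B, M) = 6*(B + M) = 6*B + 6*M)
T(a, l) = -148*l - 107*a
K = 27681 (K = 10243 + 17438 = 27681)
K/39460 + 37901/T(N(11, -7), 72) = 27681/39460 + 37901/(-148*72 - 107*(6*11 + 6*(-7))) = 27681*(1/39460) + 37901/(-10656 - 107*(66 - 42)) = 27681/39460 + 37901/(-10656 - 107*24) = 27681/39460 + 37901/(-10656 - 2568) = 27681/39460 + 37901/(-13224) = 27681/39460 + 37901*(-1/13224) = 27681/39460 - 37901/13224 = -282379979/130454760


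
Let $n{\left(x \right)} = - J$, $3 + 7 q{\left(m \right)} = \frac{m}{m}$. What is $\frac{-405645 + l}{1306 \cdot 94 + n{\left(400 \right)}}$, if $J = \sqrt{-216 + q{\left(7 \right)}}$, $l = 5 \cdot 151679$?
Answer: $\frac{151567503500}{52748499693} + \frac{176375 i \sqrt{10598}}{52748499693} \approx 2.8734 + 0.00034422 i$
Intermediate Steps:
$q{\left(m \right)} = - \frac{2}{7}$ ($q{\left(m \right)} = - \frac{3}{7} + \frac{m \frac{1}{m}}{7} = - \frac{3}{7} + \frac{1}{7} \cdot 1 = - \frac{3}{7} + \frac{1}{7} = - \frac{2}{7}$)
$l = 758395$
$J = \frac{i \sqrt{10598}}{7}$ ($J = \sqrt{-216 - \frac{2}{7}} = \sqrt{- \frac{1514}{7}} = \frac{i \sqrt{10598}}{7} \approx 14.707 i$)
$n{\left(x \right)} = - \frac{i \sqrt{10598}}{7}$
$\frac{-405645 + l}{1306 \cdot 94 + n{\left(400 \right)}} = \frac{-405645 + 758395}{1306 \cdot 94 - \frac{i \sqrt{10598}}{7}} = \frac{352750}{122764 - \frac{i \sqrt{10598}}{7}}$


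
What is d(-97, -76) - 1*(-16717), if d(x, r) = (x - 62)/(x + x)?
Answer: 3243257/194 ≈ 16718.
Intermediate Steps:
d(x, r) = (-62 + x)/(2*x) (d(x, r) = (-62 + x)/((2*x)) = (-62 + x)*(1/(2*x)) = (-62 + x)/(2*x))
d(-97, -76) - 1*(-16717) = (½)*(-62 - 97)/(-97) - 1*(-16717) = (½)*(-1/97)*(-159) + 16717 = 159/194 + 16717 = 3243257/194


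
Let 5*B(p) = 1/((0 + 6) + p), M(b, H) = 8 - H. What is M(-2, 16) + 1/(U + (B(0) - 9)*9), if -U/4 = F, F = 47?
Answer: -21506/2687 ≈ -8.0037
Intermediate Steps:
B(p) = 1/(5*(6 + p)) (B(p) = 1/(5*((0 + 6) + p)) = 1/(5*(6 + p)))
U = -188 (U = -4*47 = -188)
M(-2, 16) + 1/(U + (B(0) - 9)*9) = (8 - 1*16) + 1/(-188 + (1/(5*(6 + 0)) - 9)*9) = (8 - 16) + 1/(-188 + ((⅕)/6 - 9)*9) = -8 + 1/(-188 + ((⅕)*(⅙) - 9)*9) = -8 + 1/(-188 + (1/30 - 9)*9) = -8 + 1/(-188 - 269/30*9) = -8 + 1/(-188 - 807/10) = -8 + 1/(-2687/10) = -8 - 10/2687 = -21506/2687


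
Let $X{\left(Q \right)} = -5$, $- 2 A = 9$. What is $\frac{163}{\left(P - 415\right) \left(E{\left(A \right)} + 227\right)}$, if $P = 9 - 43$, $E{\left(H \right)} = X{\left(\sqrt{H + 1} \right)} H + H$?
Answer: $- \frac{163}{110005} \approx -0.0014818$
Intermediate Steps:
$A = - \frac{9}{2}$ ($A = \left(- \frac{1}{2}\right) 9 = - \frac{9}{2} \approx -4.5$)
$E{\left(H \right)} = - 4 H$ ($E{\left(H \right)} = - 5 H + H = - 4 H$)
$P = -34$
$\frac{163}{\left(P - 415\right) \left(E{\left(A \right)} + 227\right)} = \frac{163}{\left(-34 - 415\right) \left(\left(-4\right) \left(- \frac{9}{2}\right) + 227\right)} = \frac{163}{\left(-449\right) \left(18 + 227\right)} = \frac{163}{\left(-449\right) 245} = \frac{163}{-110005} = 163 \left(- \frac{1}{110005}\right) = - \frac{163}{110005}$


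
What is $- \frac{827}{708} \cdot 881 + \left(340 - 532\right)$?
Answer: $- \frac{864523}{708} \approx -1221.1$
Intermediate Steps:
$- \frac{827}{708} \cdot 881 + \left(340 - 532\right) = \left(-827\right) \frac{1}{708} \cdot 881 - 192 = \left(- \frac{827}{708}\right) 881 - 192 = - \frac{728587}{708} - 192 = - \frac{864523}{708}$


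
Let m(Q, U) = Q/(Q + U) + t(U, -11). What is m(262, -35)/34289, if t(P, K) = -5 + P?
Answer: -8818/7783603 ≈ -0.0011329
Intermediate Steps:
m(Q, U) = -5 + U + Q/(Q + U) (m(Q, U) = Q/(Q + U) + (-5 + U) = -5 + U + Q/(Q + U))
m(262, -35)/34289 = ((262 + 262*(-5 - 35) - 35*(-5 - 35))/(262 - 35))/34289 = ((262 + 262*(-40) - 35*(-40))/227)*(1/34289) = ((262 - 10480 + 1400)/227)*(1/34289) = ((1/227)*(-8818))*(1/34289) = -8818/227*1/34289 = -8818/7783603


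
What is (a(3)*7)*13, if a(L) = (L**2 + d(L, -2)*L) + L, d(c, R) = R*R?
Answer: 2184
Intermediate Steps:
d(c, R) = R**2
a(L) = L**2 + 5*L (a(L) = (L**2 + (-2)**2*L) + L = (L**2 + 4*L) + L = L**2 + 5*L)
(a(3)*7)*13 = ((3*(5 + 3))*7)*13 = ((3*8)*7)*13 = (24*7)*13 = 168*13 = 2184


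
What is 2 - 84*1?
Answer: -82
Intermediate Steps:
2 - 84*1 = 2 - 84 = -82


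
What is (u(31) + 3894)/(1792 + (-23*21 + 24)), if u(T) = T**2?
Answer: 4855/1333 ≈ 3.6422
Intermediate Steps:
(u(31) + 3894)/(1792 + (-23*21 + 24)) = (31**2 + 3894)/(1792 + (-23*21 + 24)) = (961 + 3894)/(1792 + (-483 + 24)) = 4855/(1792 - 459) = 4855/1333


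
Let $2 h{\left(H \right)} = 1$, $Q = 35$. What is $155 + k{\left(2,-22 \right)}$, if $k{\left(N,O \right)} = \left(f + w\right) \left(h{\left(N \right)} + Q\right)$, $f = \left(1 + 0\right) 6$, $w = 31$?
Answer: $\frac{2937}{2} \approx 1468.5$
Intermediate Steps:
$h{\left(H \right)} = \frac{1}{2}$ ($h{\left(H \right)} = \frac{1}{2} \cdot 1 = \frac{1}{2}$)
$f = 6$ ($f = 1 \cdot 6 = 6$)
$k{\left(N,O \right)} = \frac{2627}{2}$ ($k{\left(N,O \right)} = \left(6 + 31\right) \left(\frac{1}{2} + 35\right) = 37 \cdot \frac{71}{2} = \frac{2627}{2}$)
$155 + k{\left(2,-22 \right)} = 155 + \frac{2627}{2} = \frac{2937}{2}$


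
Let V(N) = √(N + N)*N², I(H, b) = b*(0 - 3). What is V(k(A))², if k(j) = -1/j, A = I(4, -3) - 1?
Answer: -1/16384 ≈ -6.1035e-5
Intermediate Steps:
I(H, b) = -3*b (I(H, b) = b*(-3) = -3*b)
A = 8 (A = -3*(-3) - 1 = 9 - 1 = 8)
V(N) = √2*N^(5/2) (V(N) = √(2*N)*N² = (√2*√N)*N² = √2*N^(5/2))
V(k(A))² = (√2*(-1/8)^(5/2))² = (√2*(-1*⅛)^(5/2))² = (√2*(-⅛)^(5/2))² = (√2*(I*√2/256))² = (I/128)² = -1/16384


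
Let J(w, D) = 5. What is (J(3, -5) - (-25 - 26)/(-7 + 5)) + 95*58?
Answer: 10979/2 ≈ 5489.5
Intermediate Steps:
(J(3, -5) - (-25 - 26)/(-7 + 5)) + 95*58 = (5 - (-25 - 26)/(-7 + 5)) + 95*58 = (5 - (-51)/(-2)) + 5510 = (5 - (-51)*(-1)/2) + 5510 = (5 - 1*51/2) + 5510 = (5 - 51/2) + 5510 = -41/2 + 5510 = 10979/2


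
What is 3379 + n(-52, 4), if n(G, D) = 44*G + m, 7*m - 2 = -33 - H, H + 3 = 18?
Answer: 7591/7 ≈ 1084.4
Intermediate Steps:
H = 15 (H = -3 + 18 = 15)
m = -46/7 (m = 2/7 + (-33 - 1*15)/7 = 2/7 + (-33 - 15)/7 = 2/7 + (⅐)*(-48) = 2/7 - 48/7 = -46/7 ≈ -6.5714)
n(G, D) = -46/7 + 44*G (n(G, D) = 44*G - 46/7 = -46/7 + 44*G)
3379 + n(-52, 4) = 3379 + (-46/7 + 44*(-52)) = 3379 + (-46/7 - 2288) = 3379 - 16062/7 = 7591/7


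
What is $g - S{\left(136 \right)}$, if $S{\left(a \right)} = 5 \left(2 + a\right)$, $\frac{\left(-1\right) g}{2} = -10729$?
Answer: $20768$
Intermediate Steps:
$g = 21458$ ($g = \left(-2\right) \left(-10729\right) = 21458$)
$S{\left(a \right)} = 10 + 5 a$
$g - S{\left(136 \right)} = 21458 - \left(10 + 5 \cdot 136\right) = 21458 - \left(10 + 680\right) = 21458 - 690 = 20768$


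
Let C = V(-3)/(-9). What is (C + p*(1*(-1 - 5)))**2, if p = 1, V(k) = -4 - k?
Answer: 2809/81 ≈ 34.679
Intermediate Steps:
C = 1/9 (C = (-4 - 1*(-3))/(-9) = (-4 + 3)*(-1/9) = -1*(-1/9) = 1/9 ≈ 0.11111)
(C + p*(1*(-1 - 5)))**2 = (1/9 + 1*(1*(-1 - 5)))**2 = (1/9 + 1*(1*(-6)))**2 = (1/9 + 1*(-6))**2 = (1/9 - 6)**2 = (-53/9)**2 = 2809/81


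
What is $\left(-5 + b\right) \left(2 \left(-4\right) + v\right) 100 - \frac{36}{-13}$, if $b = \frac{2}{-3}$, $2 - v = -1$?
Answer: $\frac{110608}{39} \approx 2836.1$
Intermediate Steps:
$v = 3$ ($v = 2 - -1 = 2 + 1 = 3$)
$b = - \frac{2}{3}$ ($b = 2 \left(- \frac{1}{3}\right) = - \frac{2}{3} \approx -0.66667$)
$\left(-5 + b\right) \left(2 \left(-4\right) + v\right) 100 - \frac{36}{-13} = \left(-5 - \frac{2}{3}\right) \left(2 \left(-4\right) + 3\right) 100 - \frac{36}{-13} = - \frac{17 \left(-8 + 3\right)}{3} \cdot 100 - - \frac{36}{13} = \left(- \frac{17}{3}\right) \left(-5\right) 100 + \frac{36}{13} = \frac{85}{3} \cdot 100 + \frac{36}{13} = \frac{8500}{3} + \frac{36}{13} = \frac{110608}{39}$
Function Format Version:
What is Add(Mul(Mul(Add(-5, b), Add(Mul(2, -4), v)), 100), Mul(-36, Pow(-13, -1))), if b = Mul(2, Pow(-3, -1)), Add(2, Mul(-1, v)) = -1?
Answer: Rational(110608, 39) ≈ 2836.1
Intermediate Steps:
v = 3 (v = Add(2, Mul(-1, -1)) = Add(2, 1) = 3)
b = Rational(-2, 3) (b = Mul(2, Rational(-1, 3)) = Rational(-2, 3) ≈ -0.66667)
Add(Mul(Mul(Add(-5, b), Add(Mul(2, -4), v)), 100), Mul(-36, Pow(-13, -1))) = Add(Mul(Mul(Add(-5, Rational(-2, 3)), Add(Mul(2, -4), 3)), 100), Mul(-36, Pow(-13, -1))) = Add(Mul(Mul(Rational(-17, 3), Add(-8, 3)), 100), Mul(-36, Rational(-1, 13))) = Add(Mul(Mul(Rational(-17, 3), -5), 100), Rational(36, 13)) = Add(Mul(Rational(85, 3), 100), Rational(36, 13)) = Add(Rational(8500, 3), Rational(36, 13)) = Rational(110608, 39)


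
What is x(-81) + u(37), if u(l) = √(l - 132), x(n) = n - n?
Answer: I*√95 ≈ 9.7468*I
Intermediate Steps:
x(n) = 0
u(l) = √(-132 + l)
x(-81) + u(37) = 0 + √(-132 + 37) = 0 + √(-95) = 0 + I*√95 = I*√95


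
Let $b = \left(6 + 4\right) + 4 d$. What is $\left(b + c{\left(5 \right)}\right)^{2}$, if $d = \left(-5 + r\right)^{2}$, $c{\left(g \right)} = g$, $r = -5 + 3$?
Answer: $44521$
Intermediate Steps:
$r = -2$
$d = 49$ ($d = \left(-5 - 2\right)^{2} = \left(-7\right)^{2} = 49$)
$b = 206$ ($b = \left(6 + 4\right) + 4 \cdot 49 = 10 + 196 = 206$)
$\left(b + c{\left(5 \right)}\right)^{2} = \left(206 + 5\right)^{2} = 211^{2} = 44521$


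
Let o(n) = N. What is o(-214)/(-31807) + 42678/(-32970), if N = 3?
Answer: -226259676/174779465 ≈ -1.2945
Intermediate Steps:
o(n) = 3
o(-214)/(-31807) + 42678/(-32970) = 3/(-31807) + 42678/(-32970) = 3*(-1/31807) + 42678*(-1/32970) = -3/31807 - 7113/5495 = -226259676/174779465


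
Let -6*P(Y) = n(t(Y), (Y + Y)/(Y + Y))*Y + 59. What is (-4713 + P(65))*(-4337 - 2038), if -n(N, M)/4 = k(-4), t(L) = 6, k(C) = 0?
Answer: 60216125/2 ≈ 3.0108e+7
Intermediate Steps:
n(N, M) = 0 (n(N, M) = -4*0 = 0)
P(Y) = -59/6 (P(Y) = -(0*Y + 59)/6 = -(0 + 59)/6 = -⅙*59 = -59/6)
(-4713 + P(65))*(-4337 - 2038) = (-4713 - 59/6)*(-4337 - 2038) = -28337/6*(-6375) = 60216125/2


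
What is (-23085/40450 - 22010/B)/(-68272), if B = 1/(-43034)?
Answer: -7662672765983/552320480 ≈ -13874.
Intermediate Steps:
B = -1/43034 ≈ -2.3237e-5
(-23085/40450 - 22010/B)/(-68272) = (-23085/40450 - 22010/(-1/43034))/(-68272) = (-23085*1/40450 - 22010*(-43034))*(-1/68272) = (-4617/8090 + 947178340)*(-1/68272) = (7662672765983/8090)*(-1/68272) = -7662672765983/552320480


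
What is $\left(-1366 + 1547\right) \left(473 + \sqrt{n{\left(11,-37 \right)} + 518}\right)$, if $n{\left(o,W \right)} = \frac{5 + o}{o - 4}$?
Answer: $85613 + \frac{181 \sqrt{25494}}{7} \approx 89742.0$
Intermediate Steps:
$n{\left(o,W \right)} = \frac{5 + o}{-4 + o}$
$\left(-1366 + 1547\right) \left(473 + \sqrt{n{\left(11,-37 \right)} + 518}\right) = \left(-1366 + 1547\right) \left(473 + \sqrt{\frac{5 + 11}{-4 + 11} + 518}\right) = 181 \left(473 + \sqrt{\frac{1}{7} \cdot 16 + 518}\right) = 181 \left(473 + \sqrt{\frac{16}{7} + 518}\right) = 181 \left(473 + \sqrt{\frac{3642}{7}}\right) = 181 \left(473 + \frac{\sqrt{25494}}{7}\right) = 85613 + \frac{181 \sqrt{25494}}{7}$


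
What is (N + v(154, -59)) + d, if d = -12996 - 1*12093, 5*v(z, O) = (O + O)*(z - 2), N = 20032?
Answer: -43221/5 ≈ -8644.2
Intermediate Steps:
v(z, O) = 2*O*(-2 + z)/5 (v(z, O) = ((O + O)*(z - 2))/5 = ((2*O)*(-2 + z))/5 = (2*O*(-2 + z))/5 = 2*O*(-2 + z)/5)
d = -25089 (d = -12996 - 12093 = -25089)
(N + v(154, -59)) + d = (20032 + (⅖)*(-59)*(-2 + 154)) - 25089 = (20032 + (⅖)*(-59)*152) - 25089 = (20032 - 17936/5) - 25089 = 82224/5 - 25089 = -43221/5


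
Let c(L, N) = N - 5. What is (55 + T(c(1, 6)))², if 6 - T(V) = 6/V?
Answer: 3025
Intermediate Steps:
c(L, N) = -5 + N
T(V) = 6 - 6/V
(55 + T(c(1, 6)))² = (55 + (6 - 6/(-5 + 6)))² = (55 + (6 - 6/1))² = (55 + (6 - 6*1))² = (55 + (6 - 6))² = (55 + 0)² = 55² = 3025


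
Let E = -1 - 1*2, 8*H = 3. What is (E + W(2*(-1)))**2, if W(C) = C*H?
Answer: 225/16 ≈ 14.063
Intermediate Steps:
H = 3/8 (H = (1/8)*3 = 3/8 ≈ 0.37500)
W(C) = 3*C/8 (W(C) = C*(3/8) = 3*C/8)
E = -3 (E = -1 - 2 = -3)
(E + W(2*(-1)))**2 = (-3 + 3*(2*(-1))/8)**2 = (-3 + (3/8)*(-2))**2 = (-3 - 3/4)**2 = (-15/4)**2 = 225/16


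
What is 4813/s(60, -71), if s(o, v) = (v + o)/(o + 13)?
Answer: -351349/11 ≈ -31941.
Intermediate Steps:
s(o, v) = (o + v)/(13 + o)
4813/s(60, -71) = 4813/(((60 - 71)/(13 + 60))) = 4813/((-11/73)) = 4813/(((1/73)*(-11))) = 4813/(-11/73) = 4813*(-73/11) = -351349/11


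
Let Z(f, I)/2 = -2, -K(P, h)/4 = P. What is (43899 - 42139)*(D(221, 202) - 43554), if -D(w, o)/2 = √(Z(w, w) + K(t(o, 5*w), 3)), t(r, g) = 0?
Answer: -76655040 - 7040*I ≈ -7.6655e+7 - 7040.0*I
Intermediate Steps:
K(P, h) = -4*P
Z(f, I) = -4 (Z(f, I) = 2*(-2) = -4)
D(w, o) = -4*I (D(w, o) = -2*√(-4 - 4*0) = -2*√(-4 + 0) = -4*I)
(43899 - 42139)*(D(221, 202) - 43554) = (43899 - 42139)*(-4*I - 43554) = 1760*(-43554 - 4*I) = -76655040 - 7040*I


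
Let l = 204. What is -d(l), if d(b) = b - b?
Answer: 0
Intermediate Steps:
d(b) = 0
-d(l) = -1*0 = 0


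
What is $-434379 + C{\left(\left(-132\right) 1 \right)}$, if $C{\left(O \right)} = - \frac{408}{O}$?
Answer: $- \frac{4778135}{11} \approx -4.3438 \cdot 10^{5}$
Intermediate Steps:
$-434379 + C{\left(\left(-132\right) 1 \right)} = -434379 - \frac{408}{\left(-132\right) 1} = -434379 - \frac{408}{-132} = -434379 - - \frac{34}{11} = -434379 + \frac{34}{11} = - \frac{4778135}{11}$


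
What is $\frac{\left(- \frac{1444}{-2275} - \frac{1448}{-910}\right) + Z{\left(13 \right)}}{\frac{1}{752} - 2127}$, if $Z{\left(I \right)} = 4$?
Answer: $- \frac{10651328}{3638869325} \approx -0.0029271$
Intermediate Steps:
$\frac{\left(- \frac{1444}{-2275} - \frac{1448}{-910}\right) + Z{\left(13 \right)}}{\frac{1}{752} - 2127} = \frac{\left(- \frac{1444}{-2275} - \frac{1448}{-910}\right) + 4}{\frac{1}{752} - 2127} = \frac{\left(\left(-1444\right) \left(- \frac{1}{2275}\right) - - \frac{724}{455}\right) + 4}{\frac{1}{752} - 2127} = \frac{\left(\frac{1444}{2275} + \frac{724}{455}\right) + 4}{- \frac{1599503}{752}} = \left(\frac{5064}{2275} + 4\right) \left(- \frac{752}{1599503}\right) = \frac{14164}{2275} \left(- \frac{752}{1599503}\right) = - \frac{10651328}{3638869325}$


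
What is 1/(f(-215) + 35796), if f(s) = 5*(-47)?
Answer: 1/35561 ≈ 2.8121e-5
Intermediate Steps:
f(s) = -235
1/(f(-215) + 35796) = 1/(-235 + 35796) = 1/35561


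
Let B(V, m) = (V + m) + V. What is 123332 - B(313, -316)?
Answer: 123022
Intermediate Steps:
B(V, m) = m + 2*V
123332 - B(313, -316) = 123332 - (-316 + 2*313) = 123332 - (-316 + 626) = 123332 - 1*310 = 123332 - 310 = 123022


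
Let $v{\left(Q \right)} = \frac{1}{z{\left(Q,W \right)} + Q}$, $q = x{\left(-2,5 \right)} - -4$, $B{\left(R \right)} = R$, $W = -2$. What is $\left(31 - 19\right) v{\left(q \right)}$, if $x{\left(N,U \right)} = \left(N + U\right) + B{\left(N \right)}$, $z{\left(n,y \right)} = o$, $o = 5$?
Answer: $\frac{6}{5} \approx 1.2$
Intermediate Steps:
$z{\left(n,y \right)} = 5$
$x{\left(N,U \right)} = U + 2 N$ ($x{\left(N,U \right)} = \left(N + U\right) + N = U + 2 N$)
$q = 5$ ($q = \left(5 + 2 \left(-2\right)\right) - -4 = \left(5 - 4\right) + 4 = 1 + 4 = 5$)
$v{\left(Q \right)} = \frac{1}{5 + Q}$
$\left(31 - 19\right) v{\left(q \right)} = \frac{31 - 19}{5 + 5} = \frac{31 - 19}{10} = 12 \cdot \frac{1}{10} = \frac{6}{5}$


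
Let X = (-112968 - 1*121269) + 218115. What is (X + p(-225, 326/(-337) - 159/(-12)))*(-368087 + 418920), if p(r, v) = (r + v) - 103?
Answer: -1126359799819/1348 ≈ -8.3558e+8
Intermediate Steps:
p(r, v) = -103 + r + v
X = -16122 (X = (-112968 - 121269) + 218115 = -234237 + 218115 = -16122)
(X + p(-225, 326/(-337) - 159/(-12)))*(-368087 + 418920) = (-16122 + (-103 - 225 + (326/(-337) - 159/(-12))))*(-368087 + 418920) = (-16122 + (-103 - 225 + (326*(-1/337) - 159*(-1/12))))*50833 = (-16122 + (-103 - 225 + (-326/337 + 53/4)))*50833 = (-16122 + (-103 - 225 + 16557/1348))*50833 = (-16122 - 425587/1348)*50833 = -22158043/1348*50833 = -1126359799819/1348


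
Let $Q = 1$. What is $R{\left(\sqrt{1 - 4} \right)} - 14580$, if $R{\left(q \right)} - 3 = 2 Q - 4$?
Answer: $-14579$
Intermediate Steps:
$R{\left(q \right)} = 1$ ($R{\left(q \right)} = 3 + \left(2 \cdot 1 - 4\right) = 3 + \left(2 - 4\right) = 3 - 2 = 1$)
$R{\left(\sqrt{1 - 4} \right)} - 14580 = 1 - 14580 = -14579$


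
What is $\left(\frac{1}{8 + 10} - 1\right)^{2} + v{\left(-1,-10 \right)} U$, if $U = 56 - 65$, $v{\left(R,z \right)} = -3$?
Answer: $\frac{9037}{324} \approx 27.892$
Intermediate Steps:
$U = -9$
$\left(\frac{1}{8 + 10} - 1\right)^{2} + v{\left(-1,-10 \right)} U = \left(\frac{1}{8 + 10} - 1\right)^{2} - -27 = \left(\frac{1}{18} - 1\right)^{2} + 27 = \left(- \frac{17}{18}\right)^{2} + 27 = \frac{289}{324} + 27 = \frac{9037}{324}$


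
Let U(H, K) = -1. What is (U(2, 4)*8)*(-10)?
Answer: 80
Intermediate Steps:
(U(2, 4)*8)*(-10) = -1*8*(-10) = -8*(-10) = 80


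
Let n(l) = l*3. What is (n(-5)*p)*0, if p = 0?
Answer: 0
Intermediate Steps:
n(l) = 3*l
(n(-5)*p)*0 = ((3*(-5))*0)*0 = -15*0*0 = 0*0 = 0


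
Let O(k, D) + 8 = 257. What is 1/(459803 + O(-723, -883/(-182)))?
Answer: 1/460052 ≈ 2.1737e-6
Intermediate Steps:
O(k, D) = 249 (O(k, D) = -8 + 257 = 249)
1/(459803 + O(-723, -883/(-182))) = 1/(459803 + 249) = 1/460052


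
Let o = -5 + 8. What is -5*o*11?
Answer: -165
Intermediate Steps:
o = 3
-5*o*11 = -5*3*11 = -15*11 = -165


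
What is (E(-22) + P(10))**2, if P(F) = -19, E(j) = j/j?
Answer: 324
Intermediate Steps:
E(j) = 1
(E(-22) + P(10))**2 = (1 - 19)**2 = (-18)**2 = 324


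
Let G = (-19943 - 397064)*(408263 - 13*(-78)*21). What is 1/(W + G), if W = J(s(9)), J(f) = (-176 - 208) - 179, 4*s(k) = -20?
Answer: -1/179128276462 ≈ -5.5826e-12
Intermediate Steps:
s(k) = -5 (s(k) = (¼)*(-20) = -5)
J(f) = -563 (J(f) = -384 - 179 = -563)
W = -563
G = -179128275899 (G = -417007*(408263 + 1014*21) = -417007*(408263 + 21294) = -417007*429557 = -179128275899)
1/(W + G) = 1/(-563 - 179128275899) = 1/(-179128276462) = -1/179128276462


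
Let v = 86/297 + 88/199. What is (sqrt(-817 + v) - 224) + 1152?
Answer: 928 + I*sqrt(316817697867)/19701 ≈ 928.0 + 28.57*I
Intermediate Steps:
v = 43250/59103 (v = 86*(1/297) + 88*(1/199) = 86/297 + 88/199 = 43250/59103 ≈ 0.73177)
(sqrt(-817 + v) - 224) + 1152 = (sqrt(-817 + 43250/59103) - 224) + 1152 = (sqrt(-48243901/59103) - 224) + 1152 = (I*sqrt(316817697867)/19701 - 224) + 1152 = (-224 + I*sqrt(316817697867)/19701) + 1152 = 928 + I*sqrt(316817697867)/19701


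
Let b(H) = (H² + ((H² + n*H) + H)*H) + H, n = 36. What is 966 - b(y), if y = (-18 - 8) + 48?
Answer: -28096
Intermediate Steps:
y = 22 (y = -26 + 48 = 22)
b(H) = H + H² + H*(H² + 37*H) (b(H) = (H² + ((H² + 36*H) + H)*H) + H = (H² + (H² + 37*H)*H) + H = (H² + H*(H² + 37*H)) + H = H + H² + H*(H² + 37*H))
966 - b(y) = 966 - 22*(1 + 22² + 38*22) = 966 - 22*(1 + 484 + 836) = 966 - 22*1321 = 966 - 1*29062 = 966 - 29062 = -28096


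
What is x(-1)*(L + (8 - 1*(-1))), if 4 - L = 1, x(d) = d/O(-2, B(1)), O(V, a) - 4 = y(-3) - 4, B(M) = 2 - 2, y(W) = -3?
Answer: 4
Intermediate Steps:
B(M) = 0
O(V, a) = -3 (O(V, a) = 4 + (-3 - 4) = 4 - 7 = -3)
x(d) = -d/3 (x(d) = d/(-3) = d*(-⅓) = -d/3)
L = 3 (L = 4 - 1*1 = 4 - 1 = 3)
x(-1)*(L + (8 - 1*(-1))) = (-⅓*(-1))*(3 + (8 - 1*(-1))) = (3 + (8 + 1))/3 = (3 + 9)/3 = (⅓)*12 = 4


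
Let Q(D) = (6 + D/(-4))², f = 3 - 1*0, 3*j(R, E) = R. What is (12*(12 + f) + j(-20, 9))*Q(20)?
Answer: 520/3 ≈ 173.33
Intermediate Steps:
j(R, E) = R/3
f = 3 (f = 3 + 0 = 3)
Q(D) = (6 - D/4)² (Q(D) = (6 + D*(-¼))² = (6 - D/4)²)
(12*(12 + f) + j(-20, 9))*Q(20) = (12*(12 + 3) + (⅓)*(-20))*((-24 + 20)²/16) = (12*15 - 20/3)*((1/16)*(-4)²) = (180 - 20/3)*((1/16)*16) = (520/3)*1 = 520/3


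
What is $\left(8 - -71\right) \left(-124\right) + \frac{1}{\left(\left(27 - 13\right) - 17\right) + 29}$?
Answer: $- \frac{254695}{26} \approx -9796.0$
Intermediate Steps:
$\left(8 - -71\right) \left(-124\right) + \frac{1}{\left(\left(27 - 13\right) - 17\right) + 29} = \left(8 + 71\right) \left(-124\right) + \frac{1}{\left(14 - 17\right) + 29} = 79 \left(-124\right) + \frac{1}{-3 + 29} = -9796 + \frac{1}{26} = - \frac{254695}{26}$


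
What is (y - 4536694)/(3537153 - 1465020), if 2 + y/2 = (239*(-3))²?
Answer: -3508520/2072133 ≈ -1.6932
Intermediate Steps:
y = 1028174 (y = -4 + 2*(239*(-3))² = -4 + 2*(-717)² = -4 + 2*514089 = -4 + 1028178 = 1028174)
(y - 4536694)/(3537153 - 1465020) = (1028174 - 4536694)/(3537153 - 1465020) = -3508520/2072133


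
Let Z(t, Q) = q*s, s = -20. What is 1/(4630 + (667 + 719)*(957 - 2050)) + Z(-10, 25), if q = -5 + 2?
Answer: 90616079/1510268 ≈ 60.000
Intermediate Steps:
q = -3
Z(t, Q) = 60 (Z(t, Q) = -3*(-20) = 60)
1/(4630 + (667 + 719)*(957 - 2050)) + Z(-10, 25) = 1/(4630 + (667 + 719)*(957 - 2050)) + 60 = 1/(4630 + 1386*(-1093)) + 60 = 1/(4630 - 1514898) + 60 = 1/(-1510268) + 60 = -1/1510268 + 60 = 90616079/1510268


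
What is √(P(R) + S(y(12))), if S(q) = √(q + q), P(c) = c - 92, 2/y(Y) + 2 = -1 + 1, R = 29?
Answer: √(-63 + I*√2) ≈ 0.08908 + 7.9378*I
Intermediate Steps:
y(Y) = -1 (y(Y) = 2/(-2 + (-1 + 1)) = 2/(-2 + 0) = 2/(-2) = 2*(-½) = -1)
P(c) = -92 + c
S(q) = √2*√q (S(q) = √(2*q) = √2*√q)
√(P(R) + S(y(12))) = √((-92 + 29) + √2*√(-1)) = √(-63 + √2*I) = √(-63 + I*√2)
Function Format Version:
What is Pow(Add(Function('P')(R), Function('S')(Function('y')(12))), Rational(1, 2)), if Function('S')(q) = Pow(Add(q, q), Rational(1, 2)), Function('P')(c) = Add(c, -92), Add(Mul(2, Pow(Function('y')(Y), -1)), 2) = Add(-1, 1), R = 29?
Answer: Pow(Add(-63, Mul(I, Pow(2, Rational(1, 2)))), Rational(1, 2)) ≈ Add(0.08908, Mul(7.9378, I))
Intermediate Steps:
Function('y')(Y) = -1 (Function('y')(Y) = Mul(2, Pow(Add(-2, Add(-1, 1)), -1)) = Mul(2, Pow(Add(-2, 0), -1)) = Mul(2, Pow(-2, -1)) = Mul(2, Rational(-1, 2)) = -1)
Function('P')(c) = Add(-92, c)
Function('S')(q) = Mul(Pow(2, Rational(1, 2)), Pow(q, Rational(1, 2))) (Function('S')(q) = Pow(Mul(2, q), Rational(1, 2)) = Mul(Pow(2, Rational(1, 2)), Pow(q, Rational(1, 2))))
Pow(Add(Function('P')(R), Function('S')(Function('y')(12))), Rational(1, 2)) = Pow(Add(Add(-92, 29), Mul(Pow(2, Rational(1, 2)), Pow(-1, Rational(1, 2)))), Rational(1, 2)) = Pow(Add(-63, Mul(Pow(2, Rational(1, 2)), I)), Rational(1, 2)) = Pow(Add(-63, Mul(I, Pow(2, Rational(1, 2)))), Rational(1, 2))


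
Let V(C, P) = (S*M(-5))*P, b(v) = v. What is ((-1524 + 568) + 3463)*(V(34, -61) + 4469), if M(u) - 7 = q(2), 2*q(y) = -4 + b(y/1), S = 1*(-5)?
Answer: 15791593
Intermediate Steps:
S = -5
q(y) = -2 + y/2 (q(y) = (-4 + y/1)/2 = (-4 + y*1)/2 = (-4 + y)/2 = -2 + y/2)
M(u) = 6 (M(u) = 7 + (-2 + (½)*2) = 7 + (-2 + 1) = 7 - 1 = 6)
V(C, P) = -30*P (V(C, P) = (-5*6)*P = -30*P)
((-1524 + 568) + 3463)*(V(34, -61) + 4469) = ((-1524 + 568) + 3463)*(-30*(-61) + 4469) = (-956 + 3463)*(1830 + 4469) = 2507*6299 = 15791593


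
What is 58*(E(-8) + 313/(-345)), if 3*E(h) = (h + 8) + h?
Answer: -23838/115 ≈ -207.29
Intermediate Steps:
E(h) = 8/3 + 2*h/3 (E(h) = ((h + 8) + h)/3 = ((8 + h) + h)/3 = (8 + 2*h)/3 = 8/3 + 2*h/3)
58*(E(-8) + 313/(-345)) = 58*((8/3 + (⅔)*(-8)) + 313/(-345)) = 58*((8/3 - 16/3) + 313*(-1/345)) = 58*(-8/3 - 313/345) = 58*(-411/115) = -23838/115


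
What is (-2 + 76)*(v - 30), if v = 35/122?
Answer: -134125/61 ≈ -2198.8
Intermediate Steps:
v = 35/122 (v = 35*(1/122) = 35/122 ≈ 0.28689)
(-2 + 76)*(v - 30) = (-2 + 76)*(35/122 - 30) = 74*(-3625/122) = -134125/61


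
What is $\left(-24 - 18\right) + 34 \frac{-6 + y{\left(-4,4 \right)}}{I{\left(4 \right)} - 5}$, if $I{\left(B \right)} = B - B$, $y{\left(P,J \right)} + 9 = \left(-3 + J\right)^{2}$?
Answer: $\frac{266}{5} \approx 53.2$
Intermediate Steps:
$y{\left(P,J \right)} = -9 + \left(-3 + J\right)^{2}$
$I{\left(B \right)} = 0$
$\left(-24 - 18\right) + 34 \frac{-6 + y{\left(-4,4 \right)}}{I{\left(4 \right)} - 5} = \left(-24 - 18\right) + 34 \frac{-6 + 4 \left(-6 + 4\right)}{0 - 5} = \left(-24 - 18\right) + 34 \frac{-6 + 4 \left(-2\right)}{-5} = -42 + 34 \left(-6 - 8\right) \left(- \frac{1}{5}\right) = -42 + 34 \left(\left(-14\right) \left(- \frac{1}{5}\right)\right) = -42 + 34 \cdot \frac{14}{5} = -42 + \frac{476}{5} = \frac{266}{5}$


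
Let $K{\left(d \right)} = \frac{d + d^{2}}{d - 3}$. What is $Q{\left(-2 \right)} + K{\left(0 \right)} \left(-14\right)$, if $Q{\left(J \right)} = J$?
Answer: $-2$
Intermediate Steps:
$K{\left(d \right)} = \frac{d + d^{2}}{-3 + d}$
$Q{\left(-2 \right)} + K{\left(0 \right)} \left(-14\right) = -2 + \frac{0 \left(1 + 0\right)}{-3 + 0} \left(-14\right) = -2 + 0 \frac{1}{-3} \cdot 1 \left(-14\right) = -2 + 0 \left(- \frac{1}{3}\right) 1 \left(-14\right) = -2 + 0 \left(-14\right) = -2 + 0 = -2$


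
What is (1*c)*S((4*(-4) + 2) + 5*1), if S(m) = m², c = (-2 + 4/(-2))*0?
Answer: 0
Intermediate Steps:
c = 0 (c = (-2 + 4*(-½))*0 = (-2 - 2)*0 = -4*0 = 0)
(1*c)*S((4*(-4) + 2) + 5*1) = (1*0)*((4*(-4) + 2) + 5*1)² = 0*((-16 + 2) + 5)² = 0*(-14 + 5)² = 0*(-9)² = 0*81 = 0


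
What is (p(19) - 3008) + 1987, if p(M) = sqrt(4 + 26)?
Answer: -1021 + sqrt(30) ≈ -1015.5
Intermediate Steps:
p(M) = sqrt(30)
(p(19) - 3008) + 1987 = (sqrt(30) - 3008) + 1987 = (-3008 + sqrt(30)) + 1987 = -1021 + sqrt(30)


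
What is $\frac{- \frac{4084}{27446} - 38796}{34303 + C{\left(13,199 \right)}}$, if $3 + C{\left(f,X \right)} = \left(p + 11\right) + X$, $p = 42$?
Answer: $- \frac{266199775}{237078548} \approx -1.1228$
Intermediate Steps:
$C{\left(f,X \right)} = 50 + X$ ($C{\left(f,X \right)} = -3 + \left(\left(42 + 11\right) + X\right) = -3 + \left(53 + X\right) = 50 + X$)
$\frac{- \frac{4084}{27446} - 38796}{34303 + C{\left(13,199 \right)}} = \frac{- \frac{4084}{27446} - 38796}{34303 + \left(50 + 199\right)} = \frac{\left(-4084\right) \frac{1}{27446} - 38796}{34303 + 249} = \frac{- \frac{2042}{13723} - 38796}{34552} = \left(- \frac{532399550}{13723}\right) \frac{1}{34552} = - \frac{266199775}{237078548}$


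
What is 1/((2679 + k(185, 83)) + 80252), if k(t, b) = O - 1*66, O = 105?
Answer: 1/82970 ≈ 1.2053e-5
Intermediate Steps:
k(t, b) = 39 (k(t, b) = 105 - 1*66 = 105 - 66 = 39)
1/((2679 + k(185, 83)) + 80252) = 1/((2679 + 39) + 80252) = 1/(2718 + 80252) = 1/82970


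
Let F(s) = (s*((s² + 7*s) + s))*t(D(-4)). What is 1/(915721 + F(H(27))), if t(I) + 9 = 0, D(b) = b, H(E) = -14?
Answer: 1/926305 ≈ 1.0796e-6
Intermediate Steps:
t(I) = -9 (t(I) = -9 + 0 = -9)
F(s) = -9*s*(s² + 8*s) (F(s) = (s*((s² + 7*s) + s))*(-9) = (s*(s² + 8*s))*(-9) = -9*s*(s² + 8*s))
1/(915721 + F(H(27))) = 1/(915721 + 9*(-14)²*(-8 - 1*(-14))) = 1/(915721 + 9*196*(-8 + 14)) = 1/(915721 + 9*196*6) = 1/(915721 + 10584) = 1/926305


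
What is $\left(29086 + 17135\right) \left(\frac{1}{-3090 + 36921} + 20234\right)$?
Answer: $\frac{1506664737455}{1611} \approx 9.3524 \cdot 10^{8}$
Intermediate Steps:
$\left(29086 + 17135\right) \left(\frac{1}{-3090 + 36921} + 20234\right) = 46221 \left(\frac{1}{33831} + 20234\right) = 46221 \cdot \frac{684536455}{33831} = \frac{1506664737455}{1611}$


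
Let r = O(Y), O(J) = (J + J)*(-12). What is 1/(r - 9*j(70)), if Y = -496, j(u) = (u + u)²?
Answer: -1/164496 ≈ -6.0792e-6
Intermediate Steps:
j(u) = 4*u² (j(u) = (2*u)² = 4*u²)
O(J) = -24*J (O(J) = (2*J)*(-12) = -24*J)
r = 11904 (r = -24*(-496) = 11904)
1/(r - 9*j(70)) = 1/(11904 - 36*70²) = 1/(11904 - 36*4900) = 1/(11904 - 9*19600) = 1/(11904 - 176400) = 1/(-164496) = -1/164496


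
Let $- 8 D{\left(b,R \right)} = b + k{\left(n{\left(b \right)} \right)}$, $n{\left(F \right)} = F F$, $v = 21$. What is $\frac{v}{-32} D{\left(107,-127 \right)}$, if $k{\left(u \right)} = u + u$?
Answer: $\frac{483105}{256} \approx 1887.1$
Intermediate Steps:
$n{\left(F \right)} = F^{2}$
$k{\left(u \right)} = 2 u$
$D{\left(b,R \right)} = - \frac{b^{2}}{4} - \frac{b}{8}$ ($D{\left(b,R \right)} = - \frac{b + 2 b^{2}}{8} = - \frac{b^{2}}{4} - \frac{b}{8}$)
$\frac{v}{-32} D{\left(107,-127 \right)} = \frac{21}{-32} \cdot \frac{1}{8} \cdot 107 \left(-1 - 214\right) = 21 \left(- \frac{1}{32}\right) \frac{1}{8} \cdot 107 \left(-1 - 214\right) = - \frac{21 \cdot \frac{1}{8} \cdot 107 \left(-215\right)}{32} = \left(- \frac{21}{32}\right) \left(- \frac{23005}{8}\right) = \frac{483105}{256}$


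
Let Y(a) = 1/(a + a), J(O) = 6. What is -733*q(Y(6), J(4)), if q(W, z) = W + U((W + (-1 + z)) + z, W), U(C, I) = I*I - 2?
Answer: 201575/144 ≈ 1399.8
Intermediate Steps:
Y(a) = 1/(2*a)
U(C, I) = -2 + I**2 (U(C, I) = I**2 - 2 = -2 + I**2)
q(W, z) = -2 + W + W**2 (q(W, z) = W + (-2 + W**2) = -2 + W + W**2)
-733*q(Y(6), J(4)) = -733*(-2 + (1/2)/6 + ((1/2)/6)**2) = -733*(-2 + (1/2)*(1/6) + ((1/2)*(1/6))**2) = -733*(-2 + 1/12 + (1/12)**2) = -733*(-2 + 1/12 + 1/144) = -733*(-275/144) = 201575/144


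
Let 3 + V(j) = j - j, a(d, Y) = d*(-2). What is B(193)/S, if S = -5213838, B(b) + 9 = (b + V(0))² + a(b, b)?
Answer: -35705/5213838 ≈ -0.0068481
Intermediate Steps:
a(d, Y) = -2*d
V(j) = -3 (V(j) = -3 + (j - j) = -3 + 0 = -3)
B(b) = -9 + (-3 + b)² - 2*b (B(b) = -9 + ((b - 3)² - 2*b) = -9 + ((-3 + b)² - 2*b) = -9 + (-3 + b)² - 2*b)
B(193)/S = (193*(-8 + 193))/(-5213838) = (193*185)*(-1/5213838) = 35705*(-1/5213838) = -35705/5213838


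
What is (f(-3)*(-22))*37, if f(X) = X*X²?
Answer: 21978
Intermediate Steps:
f(X) = X³
(f(-3)*(-22))*37 = ((-3)³*(-22))*37 = -27*(-22)*37 = 594*37 = 21978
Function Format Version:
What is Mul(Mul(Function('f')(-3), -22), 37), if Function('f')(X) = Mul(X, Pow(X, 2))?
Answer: 21978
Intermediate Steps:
Function('f')(X) = Pow(X, 3)
Mul(Mul(Function('f')(-3), -22), 37) = Mul(Mul(Pow(-3, 3), -22), 37) = Mul(Mul(-27, -22), 37) = Mul(594, 37) = 21978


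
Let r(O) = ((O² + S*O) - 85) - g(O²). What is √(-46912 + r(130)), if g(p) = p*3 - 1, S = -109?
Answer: I*√94966 ≈ 308.17*I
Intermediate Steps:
g(p) = -1 + 3*p (g(p) = 3*p - 1 = -1 + 3*p)
r(O) = -84 - 109*O - 2*O² (r(O) = ((O² - 109*O) - 85) - (-1 + 3*O²) = (-85 + O² - 109*O) + (1 - 3*O²) = -84 - 109*O - 2*O²)
√(-46912 + r(130)) = √(-46912 + (-84 - 109*130 - 2*130²)) = √(-46912 + (-84 - 14170 - 2*16900)) = √(-46912 + (-84 - 14170 - 33800)) = √(-46912 - 48054) = √(-94966) = I*√94966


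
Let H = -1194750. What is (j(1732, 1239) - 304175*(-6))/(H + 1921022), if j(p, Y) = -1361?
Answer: 1823689/726272 ≈ 2.5110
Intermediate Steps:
(j(1732, 1239) - 304175*(-6))/(H + 1921022) = (-1361 - 304175*(-6))/(-1194750 + 1921022) = (-1361 + 1825050)/726272 = 1823689*(1/726272) = 1823689/726272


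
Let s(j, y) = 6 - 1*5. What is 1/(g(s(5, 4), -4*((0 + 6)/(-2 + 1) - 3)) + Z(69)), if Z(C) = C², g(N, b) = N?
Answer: 1/4762 ≈ 0.00021000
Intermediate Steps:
s(j, y) = 1 (s(j, y) = 6 - 5 = 1)
1/(g(s(5, 4), -4*((0 + 6)/(-2 + 1) - 3)) + Z(69)) = 1/(1 + 69²) = 1/(1 + 4761) = 1/4762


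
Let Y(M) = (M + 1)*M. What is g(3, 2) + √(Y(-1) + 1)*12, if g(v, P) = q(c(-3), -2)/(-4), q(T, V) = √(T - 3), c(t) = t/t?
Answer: 12 - I*√2/4 ≈ 12.0 - 0.35355*I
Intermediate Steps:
c(t) = 1
q(T, V) = √(-3 + T)
Y(M) = M*(1 + M) (Y(M) = (1 + M)*M = M*(1 + M))
g(v, P) = -I*√2/4 (g(v, P) = √(-3 + 1)/(-4) = √(-2)*(-¼) = (I*√2)*(-¼) = -I*√2/4)
g(3, 2) + √(Y(-1) + 1)*12 = -I*√2/4 + √(-(1 - 1) + 1)*12 = -I*√2/4 + √(-1*0 + 1)*12 = -I*√2/4 + √(0 + 1)*12 = -I*√2/4 + √1*12 = -I*√2/4 + 1*12 = -I*√2/4 + 12 = 12 - I*√2/4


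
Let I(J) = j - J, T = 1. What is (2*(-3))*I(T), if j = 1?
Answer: 0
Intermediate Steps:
I(J) = 1 - J
(2*(-3))*I(T) = (2*(-3))*(1 - 1*1) = -6*(1 - 1) = -6*0 = 0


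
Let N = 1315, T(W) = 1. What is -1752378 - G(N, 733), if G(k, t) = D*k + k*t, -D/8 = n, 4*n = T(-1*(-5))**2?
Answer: -2713643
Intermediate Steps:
n = 1/4 (n = (1/4)*1**2 = (1/4)*1 = 1/4 ≈ 0.25000)
D = -2 (D = -8*1/4 = -2)
G(k, t) = -2*k + k*t
-1752378 - G(N, 733) = -1752378 - 1315*(-2 + 733) = -1752378 - 1315*731 = -1752378 - 1*961265 = -1752378 - 961265 = -2713643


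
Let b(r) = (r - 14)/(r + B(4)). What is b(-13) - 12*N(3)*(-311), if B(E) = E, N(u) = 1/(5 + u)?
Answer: 939/2 ≈ 469.50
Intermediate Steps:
b(r) = (-14 + r)/(4 + r) (b(r) = (r - 14)/(r + 4) = (-14 + r)/(4 + r))
b(-13) - 12*N(3)*(-311) = (-14 - 13)/(4 - 13) - 12/(5 + 3)*(-311) = -27/(-9) - 12/8*(-311) = -⅑*(-27) - 12*⅛*(-311) = 3 - 3/2*(-311) = 3 + 933/2 = 939/2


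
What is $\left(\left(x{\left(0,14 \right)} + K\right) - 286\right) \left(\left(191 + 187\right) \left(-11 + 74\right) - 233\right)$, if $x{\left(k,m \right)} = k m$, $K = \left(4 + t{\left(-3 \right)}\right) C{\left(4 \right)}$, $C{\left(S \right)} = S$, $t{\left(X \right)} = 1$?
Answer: $-6272546$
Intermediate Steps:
$K = 20$ ($K = \left(4 + 1\right) 4 = 5 \cdot 4 = 20$)
$\left(\left(x{\left(0,14 \right)} + K\right) - 286\right) \left(\left(191 + 187\right) \left(-11 + 74\right) - 233\right) = \left(\left(0 \cdot 14 + 20\right) - 286\right) \left(\left(191 + 187\right) \left(-11 + 74\right) - 233\right) = \left(\left(0 + 20\right) - 286\right) \left(378 \cdot 63 - 233\right) = \left(20 - 286\right) \left(23814 - 233\right) = \left(-266\right) 23581 = -6272546$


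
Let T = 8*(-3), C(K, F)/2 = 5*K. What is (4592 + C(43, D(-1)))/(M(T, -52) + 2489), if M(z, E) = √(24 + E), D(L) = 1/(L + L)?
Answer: 12499758/6195149 - 10044*I*√7/6195149 ≈ 2.0177 - 0.0042895*I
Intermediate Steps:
D(L) = 1/(2*L)
C(K, F) = 10*K (C(K, F) = 2*(5*K) = 10*K)
T = -24
(4592 + C(43, D(-1)))/(M(T, -52) + 2489) = (4592 + 10*43)/(√(24 - 52) + 2489) = (4592 + 430)/(√(-28) + 2489) = 5022/(2*I*√7 + 2489) = 5022/(2489 + 2*I*√7)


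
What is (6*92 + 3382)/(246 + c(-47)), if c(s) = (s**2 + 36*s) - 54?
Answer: 3934/709 ≈ 5.5487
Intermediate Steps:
c(s) = -54 + s**2 + 36*s
(6*92 + 3382)/(246 + c(-47)) = (6*92 + 3382)/(246 + (-54 + (-47)**2 + 36*(-47))) = (552 + 3382)/(246 + (-54 + 2209 - 1692)) = 3934/(246 + 463) = 3934/709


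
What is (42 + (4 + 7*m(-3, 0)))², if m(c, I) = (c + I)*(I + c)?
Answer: 11881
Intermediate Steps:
m(c, I) = (I + c)² (m(c, I) = (I + c)*(I + c) = (I + c)²)
(42 + (4 + 7*m(-3, 0)))² = (42 + (4 + 7*(0 - 3)²))² = (42 + (4 + 7*(-3)²))² = (42 + (4 + 7*9))² = (42 + (4 + 63))² = (42 + 67)² = 109² = 11881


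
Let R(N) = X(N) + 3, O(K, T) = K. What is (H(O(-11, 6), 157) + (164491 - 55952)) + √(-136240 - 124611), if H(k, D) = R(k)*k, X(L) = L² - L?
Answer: 107054 + I*√260851 ≈ 1.0705e+5 + 510.74*I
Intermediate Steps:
R(N) = 3 + N*(-1 + N) (R(N) = N*(-1 + N) + 3 = 3 + N*(-1 + N))
H(k, D) = k*(3 + k*(-1 + k)) (H(k, D) = (3 + k*(-1 + k))*k = k*(3 + k*(-1 + k)))
(H(O(-11, 6), 157) + (164491 - 55952)) + √(-136240 - 124611) = (-11*(3 - 11*(-1 - 11)) + (164491 - 55952)) + √(-136240 - 124611) = (-11*(3 - 11*(-12)) + 108539) + √(-260851) = (-11*(3 + 132) + 108539) + I*√260851 = (-11*135 + 108539) + I*√260851 = (-1485 + 108539) + I*√260851 = 107054 + I*√260851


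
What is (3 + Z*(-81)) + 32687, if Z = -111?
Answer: 41681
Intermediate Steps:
(3 + Z*(-81)) + 32687 = (3 - 111*(-81)) + 32687 = (3 + 8991) + 32687 = 8994 + 32687 = 41681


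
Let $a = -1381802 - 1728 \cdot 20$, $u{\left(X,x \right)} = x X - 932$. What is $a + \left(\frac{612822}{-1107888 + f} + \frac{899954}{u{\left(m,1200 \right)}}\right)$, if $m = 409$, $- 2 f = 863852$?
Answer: $- \frac{267092177278649691}{188576401138} \approx -1.4164 \cdot 10^{6}$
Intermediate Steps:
$f = -431926$ ($f = \left(- \frac{1}{2}\right) 863852 = -431926$)
$u{\left(X,x \right)} = -932 + X x$ ($u{\left(X,x \right)} = X x - 932 = -932 + X x$)
$a = -1416362$ ($a = -1381802 - 34560 = -1416362$)
$a + \left(\frac{612822}{-1107888 + f} + \frac{899954}{u{\left(m,1200 \right)}}\right) = -1416362 + \left(\frac{612822}{-1107888 - 431926} + \frac{899954}{-932 + 409 \cdot 1200}\right) = -1416362 + \left(\frac{612822}{-1539814} + \frac{899954}{-932 + 490800}\right) = -1416362 + \left(612822 \left(- \frac{1}{1539814}\right) + \frac{899954}{489868}\right) = -1416362 + \left(- \frac{306411}{769907} + 899954 \cdot \frac{1}{489868}\right) = -1416362 + \left(- \frac{306411}{769907} + \frac{449977}{244934}\right) = -1416362 + \frac{271389970265}{188576401138} = - \frac{267092177278649691}{188576401138}$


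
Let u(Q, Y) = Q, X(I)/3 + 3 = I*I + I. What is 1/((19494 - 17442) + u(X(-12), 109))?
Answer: 1/2439 ≈ 0.00041000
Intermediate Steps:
X(I) = -9 + 3*I + 3*I² (X(I) = -9 + 3*(I*I + I) = -9 + 3*(I² + I) = -9 + 3*(I + I²) = -9 + (3*I + 3*I²) = -9 + 3*I + 3*I²)
1/((19494 - 17442) + u(X(-12), 109)) = 1/((19494 - 17442) + (-9 + 3*(-12) + 3*(-12)²)) = 1/(2052 + (-9 - 36 + 3*144)) = 1/(2052 + (-9 - 36 + 432)) = 1/(2052 + 387) = 1/2439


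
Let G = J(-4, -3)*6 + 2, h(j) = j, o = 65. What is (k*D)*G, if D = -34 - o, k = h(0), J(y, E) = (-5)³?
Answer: 0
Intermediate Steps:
J(y, E) = -125
k = 0
G = -748 (G = -125*6 + 2 = -750 + 2 = -748)
D = -99 (D = -34 - 1*65 = -34 - 65 = -99)
(k*D)*G = (0*(-99))*(-748) = 0*(-748) = 0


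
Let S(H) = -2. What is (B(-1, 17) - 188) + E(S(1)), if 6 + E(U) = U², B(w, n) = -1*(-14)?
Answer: -176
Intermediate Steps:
B(w, n) = 14
E(U) = -6 + U²
(B(-1, 17) - 188) + E(S(1)) = (14 - 188) + (-6 + (-2)²) = -174 + (-6 + 4) = -174 - 2 = -176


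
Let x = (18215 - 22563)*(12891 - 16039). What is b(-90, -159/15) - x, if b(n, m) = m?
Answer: -68437573/5 ≈ -1.3688e+7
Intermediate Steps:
x = 13687504 (x = -4348*(-3148) = 13687504)
b(-90, -159/15) - x = -159/15 - 1*13687504 = -159*1/15 - 13687504 = -53/5 - 13687504 = -68437573/5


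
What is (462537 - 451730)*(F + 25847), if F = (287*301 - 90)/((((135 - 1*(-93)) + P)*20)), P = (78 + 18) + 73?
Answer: 2218801131939/7940 ≈ 2.7945e+8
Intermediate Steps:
P = 169 (P = 96 + 73 = 169)
F = 86297/7940 (F = (287*301 - 90)/((((135 - 1*(-93)) + 169)*20)) = (86387 - 90)/((((135 + 93) + 169)*20)) = 86297/(((228 + 169)*20)) = 86297/((397*20)) = 86297/7940 ≈ 10.869)
(462537 - 451730)*(F + 25847) = (462537 - 451730)*(86297/7940 + 25847) = 10807*(205311477/7940) = 2218801131939/7940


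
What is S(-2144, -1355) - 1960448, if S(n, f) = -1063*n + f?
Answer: 317269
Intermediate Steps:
S(n, f) = f - 1063*n
S(-2144, -1355) - 1960448 = (-1355 - 1063*(-2144)) - 1960448 = (-1355 + 2279072) - 1960448 = 2277717 - 1960448 = 317269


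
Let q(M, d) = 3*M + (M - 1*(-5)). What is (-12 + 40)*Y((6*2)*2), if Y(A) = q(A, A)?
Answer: 2828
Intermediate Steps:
q(M, d) = 5 + 4*M (q(M, d) = 3*M + (M + 5) = 3*M + (5 + M) = 5 + 4*M)
Y(A) = 5 + 4*A
(-12 + 40)*Y((6*2)*2) = (-12 + 40)*(5 + 4*((6*2)*2)) = 28*(5 + 4*(12*2)) = 28*(5 + 4*24) = 28*(5 + 96) = 28*101 = 2828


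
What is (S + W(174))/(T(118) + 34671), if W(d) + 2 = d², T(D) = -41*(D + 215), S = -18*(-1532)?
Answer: 28925/10509 ≈ 2.7524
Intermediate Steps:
S = 27576
T(D) = -8815 - 41*D (T(D) = -41*(215 + D) = -8815 - 41*D)
W(d) = -2 + d²
(S + W(174))/(T(118) + 34671) = (27576 + (-2 + 174²))/((-8815 - 41*118) + 34671) = (27576 + (-2 + 30276))/((-8815 - 4838) + 34671) = (27576 + 30274)/(-13653 + 34671) = 57850/21018 = 57850*(1/21018) = 28925/10509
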